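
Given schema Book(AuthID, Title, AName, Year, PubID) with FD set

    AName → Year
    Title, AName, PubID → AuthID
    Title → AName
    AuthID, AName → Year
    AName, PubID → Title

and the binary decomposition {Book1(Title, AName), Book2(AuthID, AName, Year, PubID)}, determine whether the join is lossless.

No

Common attributes: Book1 ∩ Book2 = {AName}.
Closure of {AName}: AName → Year applies, adding Year. So (AName)⁺ = {AName, Year}.
The closure contains neither all of Book1 = {Title, AName} nor all of Book2 = {AuthID, AName, Year, PubID}, so the common attributes are not a superkey of either fragment. The join is lossy.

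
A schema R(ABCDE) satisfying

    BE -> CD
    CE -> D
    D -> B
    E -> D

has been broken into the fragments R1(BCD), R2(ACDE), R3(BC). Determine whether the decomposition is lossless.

Yes

Chase test. Columns are ABCDE; row i has aⱼ where attribute j ∈ Ri, else bᵢⱼ.
Initial tableau (one row per fragment):
  row 1: b11 a2 a3 a4 b15
  row 2: a1 b22 a3 a4 a5
  row 3: b31 a2 a3 b34 b35
Rows 1 and 2 agree on D; apply D→B and equate their B entries.
Row 2 is now all distinguished symbols — the join is lossless.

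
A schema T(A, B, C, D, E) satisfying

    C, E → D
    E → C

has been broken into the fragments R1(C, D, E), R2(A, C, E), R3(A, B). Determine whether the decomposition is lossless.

No

Chase test. Columns are A, B, C, D, E; row i has aⱼ where attribute j ∈ Ri, else bᵢⱼ.
Initial tableau (one row per fragment):
  row 1: b11 b12 a3 a4 a5
  row 2: a1 b22 a3 b24 a5
  row 3: a1 a2 b33 b34 b35
Rows 1 and 2 agree on C, E; apply C, E→D and equate their D entries.
No row becomes fully distinguished — the join is lossy.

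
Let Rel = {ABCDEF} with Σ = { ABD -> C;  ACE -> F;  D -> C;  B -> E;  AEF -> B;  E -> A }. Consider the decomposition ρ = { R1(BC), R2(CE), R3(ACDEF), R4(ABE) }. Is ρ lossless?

Chase test. Columns are ABCDEF; row i has aⱼ where attribute j ∈ Ri, else bᵢⱼ.
Initial tableau (one row per fragment):
  row 1: b11 a2 a3 b14 b15 b16
  row 2: b21 b22 a3 b24 a5 b26
  row 3: a1 b32 a3 a4 a5 a6
  row 4: a1 a2 b43 b44 a5 b46
Rows 1 and 4 agree on B; apply B→E and equate their E entries.
Rows 1 and 2 agree on E; apply E→A and equate their A entries.
Rows 1 and 3 agree on E; apply E→A and equate their A entries.
Rows 1 and 2 agree on ACE; apply ACE→F and equate their F entries.
Rows 1 and 3 agree on ACE; apply ACE→F and equate their F entries.
Rows 1 and 2 agree on AEF; apply AEF→B and equate their B entries.
Rows 1 and 3 agree on AEF; apply AEF→B and equate their B entries.
Row 3 is now all distinguished symbols — the join is lossless.

Yes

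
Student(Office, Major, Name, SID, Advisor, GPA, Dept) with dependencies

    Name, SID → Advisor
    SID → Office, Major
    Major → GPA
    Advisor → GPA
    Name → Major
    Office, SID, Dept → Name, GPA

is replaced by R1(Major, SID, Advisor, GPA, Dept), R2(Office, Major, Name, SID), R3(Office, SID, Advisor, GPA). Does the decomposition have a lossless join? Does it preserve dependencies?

Lossless test (chase): Rows 1 and 2 agree on SID; apply SID→Office, Major and equate their Office, Major entries. Rows 1 and 3 agree on SID; apply SID→Office, Major and equate their Office, Major entries. Rows 1 and 2 agree on Major; apply Major→GPA and equate their GPA entries. No row becomes fully distinguished — the join is lossy.
Dependency preservation: the restricted closure of {Name, SID} across the fragments never reaches {Advisor}, so Name, SID → Advisor cannot be enforced without a join — not preserved.

lossy and not dependency-preserving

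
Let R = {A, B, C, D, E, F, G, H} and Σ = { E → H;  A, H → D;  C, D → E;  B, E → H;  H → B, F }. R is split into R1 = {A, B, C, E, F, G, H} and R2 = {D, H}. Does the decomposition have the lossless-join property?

Common attributes: R1 ∩ R2 = {H}.
Closure of {H}: H → B, F applies, adding B, F. So (H)⁺ = {B, F, H}.
The closure contains neither all of R1 = {A, B, C, E, F, G, H} nor all of R2 = {D, H}, so the common attributes are not a superkey of either fragment. The join is lossy.

No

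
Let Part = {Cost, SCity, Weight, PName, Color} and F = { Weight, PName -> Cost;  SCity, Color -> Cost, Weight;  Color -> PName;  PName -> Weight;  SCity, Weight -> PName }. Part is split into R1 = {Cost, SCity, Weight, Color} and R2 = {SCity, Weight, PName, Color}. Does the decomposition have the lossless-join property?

Yes

Common attributes: R1 ∩ R2 = {SCity, Weight, Color}.
Closure of {SCity, Weight, Color}: SCity, Color → Cost, Weight applies, adding Cost; Color → PName applies, adding PName. So (SCity, Weight, Color)⁺ = {Cost, SCity, Weight, PName, Color}.
This closure contains every attribute of R1, so R1 ∩ R2 → R1. The join is lossless.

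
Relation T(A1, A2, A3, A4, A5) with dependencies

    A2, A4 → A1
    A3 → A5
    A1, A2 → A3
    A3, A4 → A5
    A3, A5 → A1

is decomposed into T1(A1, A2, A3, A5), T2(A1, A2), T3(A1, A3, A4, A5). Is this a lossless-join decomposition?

Chase test. Columns are A1, A2, A3, A4, A5; row i has aⱼ where attribute j ∈ Ti, else bᵢⱼ.
Initial tableau (one row per fragment):
  row 1: a1 a2 a3 b14 a5
  row 2: a1 a2 b23 b24 b25
  row 3: a1 b32 a3 a4 a5
Rows 1 and 2 agree on A1, A2; apply A1, A2→A3 and equate their A3 entries.
Rows 1 and 2 agree on A3; apply A3→A5 and equate their A5 entries.
No row becomes fully distinguished — the join is lossy.

No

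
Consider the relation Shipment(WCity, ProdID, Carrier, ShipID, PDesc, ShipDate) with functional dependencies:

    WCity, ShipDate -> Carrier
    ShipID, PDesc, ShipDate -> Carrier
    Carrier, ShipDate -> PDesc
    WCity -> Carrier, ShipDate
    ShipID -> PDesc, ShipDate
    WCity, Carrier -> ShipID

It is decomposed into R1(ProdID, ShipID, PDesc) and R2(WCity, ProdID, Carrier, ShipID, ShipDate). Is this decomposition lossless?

Common attributes: R1 ∩ R2 = {ProdID, ShipID}.
Closure of {ProdID, ShipID}: ShipID → PDesc, ShipDate applies, adding PDesc, ShipDate; ShipID, PDesc, ShipDate → Carrier applies, adding Carrier. So (ProdID, ShipID)⁺ = {ProdID, Carrier, ShipID, PDesc, ShipDate}.
This closure contains every attribute of R1, so R1 ∩ R2 → R1. The join is lossless.

Yes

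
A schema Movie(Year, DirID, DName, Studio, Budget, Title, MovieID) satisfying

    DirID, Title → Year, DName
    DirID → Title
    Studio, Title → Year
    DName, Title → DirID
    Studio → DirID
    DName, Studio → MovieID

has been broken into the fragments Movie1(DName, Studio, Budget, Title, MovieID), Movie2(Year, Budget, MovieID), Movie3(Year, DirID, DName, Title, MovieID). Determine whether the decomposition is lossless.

Yes

Chase test. Columns are Year, DirID, DName, Studio, Budget, Title, MovieID; row i has aⱼ where attribute j ∈ Moviei, else bᵢⱼ.
Initial tableau (one row per fragment):
  row 1: b11 b12 a3 a4 a5 a6 a7
  row 2: a1 b22 b23 b24 a5 b26 a7
  row 3: a1 a2 a3 b34 b35 a6 a7
Rows 1 and 3 agree on DName, Title; apply DName, Title→DirID and equate their DirID entries.
Rows 1 and 3 agree on DirID, Title; apply DirID, Title→Year, DName and equate their Year, DName entries.
Row 1 is now all distinguished symbols — the join is lossless.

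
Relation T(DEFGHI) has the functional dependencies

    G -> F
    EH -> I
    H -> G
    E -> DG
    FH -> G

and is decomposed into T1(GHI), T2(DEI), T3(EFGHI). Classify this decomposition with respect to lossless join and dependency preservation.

lossless and dependency-preserving

Lossless test (chase): Rows 1 and 3 agree on G; apply G→F and equate their F entries. Rows 2 and 3 agree on E; apply E→DG and equate their DG entries. Rows 1 and 2 agree on G; apply G→F and equate their F entries. Row 3 is now all distinguished symbols — the join is lossless.
Dependency preservation: E → DG is not contained in any single fragment, but the restricted closure of its left-hand side across the fragments still reaches the right-hand side; the remaining FDs each lie inside some fragment. All dependencies are preserved.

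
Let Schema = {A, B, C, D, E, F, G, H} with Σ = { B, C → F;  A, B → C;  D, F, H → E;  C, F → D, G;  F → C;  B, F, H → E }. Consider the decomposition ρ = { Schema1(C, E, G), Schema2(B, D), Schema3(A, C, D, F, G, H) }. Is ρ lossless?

Chase test. Columns are A, B, C, D, E, F, G, H; row i has aⱼ where attribute j ∈ Schemai, else bᵢⱼ.
Initial tableau (one row per fragment):
  row 1: b11 b12 a3 b14 a5 b16 a7 b18
  row 2: b21 a2 b23 a4 b25 b26 b27 b28
  row 3: a1 b32 a3 a4 b35 a6 a7 a8
No row becomes fully distinguished — the join is lossy.

No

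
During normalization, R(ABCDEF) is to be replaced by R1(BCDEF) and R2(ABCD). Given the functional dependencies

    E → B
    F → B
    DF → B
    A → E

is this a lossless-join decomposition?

Common attributes: R1 ∩ R2 = {BCD}.
No dependency enlarges {BCD}, so (BCD)⁺ = {BCD}.
The closure contains neither all of R1 = {BCDEF} nor all of R2 = {ABCD}, so the common attributes are not a superkey of either fragment. The join is lossy.

No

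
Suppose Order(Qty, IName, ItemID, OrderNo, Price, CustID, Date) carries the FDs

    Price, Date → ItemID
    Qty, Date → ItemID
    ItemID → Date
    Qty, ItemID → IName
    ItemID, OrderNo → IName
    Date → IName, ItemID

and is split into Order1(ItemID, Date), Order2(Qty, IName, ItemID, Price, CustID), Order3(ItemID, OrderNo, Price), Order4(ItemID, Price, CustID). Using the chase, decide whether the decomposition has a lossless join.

No

Chase test. Columns are Qty, IName, ItemID, OrderNo, Price, CustID, Date; row i has aⱼ where attribute j ∈ Orderi, else bᵢⱼ.
Initial tableau (one row per fragment):
  row 1: b11 b12 a3 b14 b15 b16 a7
  row 2: a1 a2 a3 b24 a5 a6 b27
  row 3: b31 b32 a3 a4 a5 b36 b37
  row 4: b41 b42 a3 b44 a5 a6 b47
Rows 1 and 2 agree on ItemID; apply ItemID→Date and equate their Date entries.
Rows 1 and 3 agree on ItemID; apply ItemID→Date and equate their Date entries.
Rows 1 and 4 agree on ItemID; apply ItemID→Date and equate their Date entries.
Rows 1 and 2 agree on Date; apply Date→IName, ItemID and equate their IName, ItemID entries.
Rows 1 and 3 agree on Date; apply Date→IName, ItemID and equate their IName, ItemID entries.
Rows 1 and 4 agree on Date; apply Date→IName, ItemID and equate their IName, ItemID entries.
No row becomes fully distinguished — the join is lossy.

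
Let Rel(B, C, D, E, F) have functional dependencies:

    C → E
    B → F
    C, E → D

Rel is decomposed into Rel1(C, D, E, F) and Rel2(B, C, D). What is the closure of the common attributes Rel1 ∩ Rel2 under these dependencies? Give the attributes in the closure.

C, D, E

Rel1 ∩ Rel2 = {C, D}.
C → E applies, adding E
Closure: {C, D, E}.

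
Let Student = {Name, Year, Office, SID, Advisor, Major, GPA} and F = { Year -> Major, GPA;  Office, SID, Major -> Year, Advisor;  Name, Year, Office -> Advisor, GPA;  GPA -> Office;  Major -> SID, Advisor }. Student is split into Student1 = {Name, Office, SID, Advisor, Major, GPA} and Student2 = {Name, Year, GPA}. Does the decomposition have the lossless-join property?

Common attributes: Student1 ∩ Student2 = {Name, GPA}.
Closure of {Name, GPA}: GPA → Office applies, adding Office. So (Name, GPA)⁺ = {Name, Office, GPA}.
The closure contains neither all of Student1 = {Name, Office, SID, Advisor, Major, GPA} nor all of Student2 = {Name, Year, GPA}, so the common attributes are not a superkey of either fragment. The join is lossy.

No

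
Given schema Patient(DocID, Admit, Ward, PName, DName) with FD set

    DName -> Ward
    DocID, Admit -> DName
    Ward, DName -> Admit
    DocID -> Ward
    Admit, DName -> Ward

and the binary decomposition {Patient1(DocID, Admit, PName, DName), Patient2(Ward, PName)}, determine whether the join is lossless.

No

Common attributes: Patient1 ∩ Patient2 = {PName}.
No dependency enlarges {PName}, so (PName)⁺ = {PName}.
The closure contains neither all of Patient1 = {DocID, Admit, PName, DName} nor all of Patient2 = {Ward, PName}, so the common attributes are not a superkey of either fragment. The join is lossy.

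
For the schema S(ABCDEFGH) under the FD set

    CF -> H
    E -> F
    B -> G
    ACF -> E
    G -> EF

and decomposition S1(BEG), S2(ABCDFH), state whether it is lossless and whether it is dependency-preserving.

lossless but not dependency-preserving

Lossless test: (B)⁺ = {BEFG}, which contains all of one fragment — lossless.
Dependency preservation: the restricted closure of {E} across the fragments never reaches {F}, so E → F cannot be enforced without a join — not preserved.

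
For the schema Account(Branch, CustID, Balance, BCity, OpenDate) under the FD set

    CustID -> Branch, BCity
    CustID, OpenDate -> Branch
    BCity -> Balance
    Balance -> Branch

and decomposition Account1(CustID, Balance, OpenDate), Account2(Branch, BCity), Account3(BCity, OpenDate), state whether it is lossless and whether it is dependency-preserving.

lossy and not dependency-preserving

Lossless test (chase): Rows 2 and 3 agree on BCity; apply BCity→Balance and equate their Balance entries. Rows 2 and 3 agree on Balance; apply Balance→Branch and equate their Branch entries. No row becomes fully distinguished — the join is lossy.
Dependency preservation: the restricted closure of {CustID} across the fragments never reaches {Branch, BCity}, so CustID → Branch, BCity cannot be enforced without a join — not preserved.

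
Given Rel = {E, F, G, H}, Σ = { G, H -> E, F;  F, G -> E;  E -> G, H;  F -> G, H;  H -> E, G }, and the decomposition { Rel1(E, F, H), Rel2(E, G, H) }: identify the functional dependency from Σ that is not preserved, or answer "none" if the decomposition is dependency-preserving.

none

G, H → E, F: restricted closure across fragments reaches E, F.
F, G → E: restricted closure across fragments reaches E.
E → G, H lies within Rel2.
F → G, H: restricted closure across fragments reaches G, H.
H → E, G lies within Rel2.
Every dependency is enforceable on the fragments, so the decomposition is dependency-preserving.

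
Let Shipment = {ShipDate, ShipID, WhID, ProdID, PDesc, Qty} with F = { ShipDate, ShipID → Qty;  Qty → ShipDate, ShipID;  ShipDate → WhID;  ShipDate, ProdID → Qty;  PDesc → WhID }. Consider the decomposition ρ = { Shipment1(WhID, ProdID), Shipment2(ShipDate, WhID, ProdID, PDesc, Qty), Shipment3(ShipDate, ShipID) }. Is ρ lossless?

No

Chase test. Columns are ShipDate, ShipID, WhID, ProdID, PDesc, Qty; row i has aⱼ where attribute j ∈ Shipmenti, else bᵢⱼ.
Initial tableau (one row per fragment):
  row 1: b11 b12 a3 a4 b15 b16
  row 2: a1 b22 a3 a4 a5 a6
  row 3: a1 a2 b33 b34 b35 b36
Rows 2 and 3 agree on ShipDate; apply ShipDate→WhID and equate their WhID entries.
No row becomes fully distinguished — the join is lossy.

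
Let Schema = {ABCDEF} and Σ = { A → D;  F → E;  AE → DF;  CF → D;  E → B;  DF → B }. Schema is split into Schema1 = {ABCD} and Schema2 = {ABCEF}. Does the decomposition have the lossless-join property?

Common attributes: Schema1 ∩ Schema2 = {ABC}.
Closure of {ABC}: A → D applies, adding D. So (ABC)⁺ = {ABCD}.
This closure contains every attribute of Schema1, so Schema1 ∩ Schema2 → Schema1. The join is lossless.

Yes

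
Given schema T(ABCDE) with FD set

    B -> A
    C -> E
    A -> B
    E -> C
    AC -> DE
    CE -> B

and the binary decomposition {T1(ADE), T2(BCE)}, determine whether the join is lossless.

Common attributes: T1 ∩ T2 = {E}.
Closure of {E}: E → C applies, adding C; CE → B applies, adding B; B → A applies, adding A; AC → DE applies, adding D. So (E)⁺ = {ABCDE}.
This closure contains every attribute of T1, so T1 ∩ T2 → T1. The join is lossless.

Yes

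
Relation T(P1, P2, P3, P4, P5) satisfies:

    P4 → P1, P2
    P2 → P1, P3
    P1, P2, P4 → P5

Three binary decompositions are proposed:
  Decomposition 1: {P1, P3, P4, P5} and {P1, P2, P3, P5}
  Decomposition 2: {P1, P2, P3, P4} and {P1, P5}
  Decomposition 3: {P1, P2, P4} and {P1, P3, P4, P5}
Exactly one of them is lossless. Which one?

Decomposition 1: common = {P1, P3, P5}, closure = {P1, P3, P5} → lossy.
Decomposition 2: common = {P1}, closure = {P1} → lossy.
Decomposition 3: common = {P1, P4}, closure = {P1, P2, P3, P4, P5} → lossless.

Decomposition 3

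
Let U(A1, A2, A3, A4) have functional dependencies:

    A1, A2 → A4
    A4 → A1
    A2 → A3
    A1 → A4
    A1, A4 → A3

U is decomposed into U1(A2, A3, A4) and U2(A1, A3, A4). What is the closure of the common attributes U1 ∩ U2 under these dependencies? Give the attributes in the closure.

U1 ∩ U2 = {A3, A4}.
A4 → A1 applies, adding A1
Closure: {A1, A3, A4}.

A1, A3, A4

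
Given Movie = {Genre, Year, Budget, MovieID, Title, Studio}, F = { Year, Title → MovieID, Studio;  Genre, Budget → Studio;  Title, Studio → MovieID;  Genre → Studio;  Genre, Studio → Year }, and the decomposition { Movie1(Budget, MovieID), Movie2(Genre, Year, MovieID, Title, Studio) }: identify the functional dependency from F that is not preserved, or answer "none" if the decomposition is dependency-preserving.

none

Year, Title → MovieID, Studio lies within Movie2.
Genre, Budget → Studio: restricted closure across fragments reaches Studio.
Title, Studio → MovieID lies within Movie2.
Genre → Studio lies within Movie2.
Genre, Studio → Year lies within Movie2.
Every dependency is enforceable on the fragments, so the decomposition is dependency-preserving.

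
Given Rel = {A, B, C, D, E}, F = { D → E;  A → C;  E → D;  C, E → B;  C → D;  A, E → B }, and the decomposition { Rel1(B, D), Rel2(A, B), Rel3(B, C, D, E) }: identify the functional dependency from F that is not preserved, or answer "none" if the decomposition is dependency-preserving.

Check A → C: no single fragment contains all of {A, C}, and the restricted closure of {A} across the fragments never reaches {C}.
D → E is preserved.
E → D is preserved.
C, E → B is preserved.
C → D is preserved.
A, E → B is preserved.

A → C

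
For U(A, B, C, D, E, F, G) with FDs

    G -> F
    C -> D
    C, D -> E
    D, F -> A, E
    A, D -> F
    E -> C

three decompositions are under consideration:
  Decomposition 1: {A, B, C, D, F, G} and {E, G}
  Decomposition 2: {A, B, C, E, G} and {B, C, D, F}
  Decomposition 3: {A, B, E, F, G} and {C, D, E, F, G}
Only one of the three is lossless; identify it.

Decomposition 1: common = {G}, closure = {F, G} → lossy.
Decomposition 2: common = {B, C}, closure = {B, C, D, E} → lossy.
Decomposition 3: common = {E, F, G}, closure = {A, C, D, E, F, G} → lossless.

Decomposition 3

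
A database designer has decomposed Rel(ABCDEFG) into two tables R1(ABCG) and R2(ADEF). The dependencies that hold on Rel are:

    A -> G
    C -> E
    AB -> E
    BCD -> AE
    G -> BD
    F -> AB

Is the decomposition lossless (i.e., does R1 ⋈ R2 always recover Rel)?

Common attributes: R1 ∩ R2 = {A}.
Closure of {A}: A → G applies, adding G; G → BD applies, adding BD; AB → E applies, adding E. So (A)⁺ = {ABDEG}.
The closure contains neither all of R1 = {ABCG} nor all of R2 = {ADEF}, so the common attributes are not a superkey of either fragment. The join is lossy.

No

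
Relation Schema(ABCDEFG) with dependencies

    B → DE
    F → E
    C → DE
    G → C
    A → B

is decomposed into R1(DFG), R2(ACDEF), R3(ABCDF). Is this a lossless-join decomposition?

Chase test. Columns are ABCDEFG; row i has aⱼ where attribute j ∈ Ri, else bᵢⱼ.
Initial tableau (one row per fragment):
  row 1: b11 b12 b13 a4 b15 a6 a7
  row 2: a1 b22 a3 a4 a5 a6 b27
  row 3: a1 a2 a3 a4 b35 a6 b37
Rows 1 and 2 agree on F; apply F→E and equate their E entries.
Rows 1 and 3 agree on F; apply F→E and equate their E entries.
Rows 2 and 3 agree on A; apply A→B and equate their B entries.
No row becomes fully distinguished — the join is lossy.

No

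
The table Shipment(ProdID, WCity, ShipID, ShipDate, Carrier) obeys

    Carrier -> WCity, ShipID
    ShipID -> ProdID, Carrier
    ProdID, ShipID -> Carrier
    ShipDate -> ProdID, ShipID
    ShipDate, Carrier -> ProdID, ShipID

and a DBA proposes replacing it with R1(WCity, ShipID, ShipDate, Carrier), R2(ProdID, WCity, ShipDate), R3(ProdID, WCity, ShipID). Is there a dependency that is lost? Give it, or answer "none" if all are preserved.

Carrier → WCity, ShipID lies within R1.
ShipID → ProdID, Carrier: restricted closure across fragments reaches ProdID, Carrier.
ProdID, ShipID → Carrier: restricted closure across fragments reaches Carrier.
ShipDate → ProdID, ShipID: restricted closure across fragments reaches ProdID, ShipID.
ShipDate, Carrier → ProdID, ShipID: restricted closure across fragments reaches ProdID, ShipID.
Every dependency is enforceable on the fragments, so the decomposition is dependency-preserving.

none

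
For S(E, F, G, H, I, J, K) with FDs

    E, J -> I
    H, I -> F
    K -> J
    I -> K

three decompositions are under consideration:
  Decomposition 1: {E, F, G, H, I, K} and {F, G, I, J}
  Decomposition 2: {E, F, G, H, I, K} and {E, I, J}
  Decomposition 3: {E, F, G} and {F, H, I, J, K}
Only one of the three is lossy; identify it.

Decomposition 1: common = {F, G, I}, closure = {F, G, I, J, K} → lossless.
Decomposition 2: common = {E, I}, closure = {E, I, J, K} → lossless.
Decomposition 3: common = {F}, closure = {F} → lossy.

Decomposition 3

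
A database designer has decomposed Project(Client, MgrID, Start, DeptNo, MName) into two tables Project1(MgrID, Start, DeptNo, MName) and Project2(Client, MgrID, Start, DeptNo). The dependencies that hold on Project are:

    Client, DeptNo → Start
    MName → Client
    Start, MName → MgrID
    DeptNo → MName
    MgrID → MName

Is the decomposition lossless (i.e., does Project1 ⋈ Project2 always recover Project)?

Yes

Common attributes: Project1 ∩ Project2 = {MgrID, Start, DeptNo}.
Closure of {MgrID, Start, DeptNo}: DeptNo → MName applies, adding MName; MName → Client applies, adding Client. So (MgrID, Start, DeptNo)⁺ = {Client, MgrID, Start, DeptNo, MName}.
This closure contains every attribute of Project1, so Project1 ∩ Project2 → Project1. The join is lossless.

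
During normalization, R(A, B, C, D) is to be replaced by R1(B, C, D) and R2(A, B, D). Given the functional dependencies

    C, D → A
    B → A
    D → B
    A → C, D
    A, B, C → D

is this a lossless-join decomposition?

Yes

Common attributes: R1 ∩ R2 = {B, D}.
Closure of {B, D}: B → A applies, adding A; A → C, D applies, adding C. So (B, D)⁺ = {A, B, C, D}.
This closure contains every attribute of R1, so R1 ∩ R2 → R1. The join is lossless.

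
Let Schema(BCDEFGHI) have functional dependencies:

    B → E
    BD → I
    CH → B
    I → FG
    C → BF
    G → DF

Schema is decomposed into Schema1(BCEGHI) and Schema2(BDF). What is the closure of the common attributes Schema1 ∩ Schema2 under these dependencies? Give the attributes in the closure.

Schema1 ∩ Schema2 = {B}.
B → E applies, adding E
Closure: {BE}.

BE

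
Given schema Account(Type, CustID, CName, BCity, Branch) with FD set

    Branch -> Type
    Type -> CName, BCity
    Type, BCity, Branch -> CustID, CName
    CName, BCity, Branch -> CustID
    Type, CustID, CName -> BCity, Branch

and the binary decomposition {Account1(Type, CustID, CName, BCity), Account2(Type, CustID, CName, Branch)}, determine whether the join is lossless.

Common attributes: Account1 ∩ Account2 = {Type, CustID, CName}.
Closure of {Type, CustID, CName}: Type → CName, BCity applies, adding BCity; Type, CustID, CName → BCity, Branch applies, adding Branch. So (Type, CustID, CName)⁺ = {Type, CustID, CName, BCity, Branch}.
This closure contains every attribute of Account1, so Account1 ∩ Account2 → Account1. The join is lossless.

Yes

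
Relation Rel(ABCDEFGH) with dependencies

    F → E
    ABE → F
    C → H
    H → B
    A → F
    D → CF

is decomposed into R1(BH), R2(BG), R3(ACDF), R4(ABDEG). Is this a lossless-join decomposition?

Chase test. Columns are ABCDEFGH; row i has aⱼ where attribute j ∈ Ri, else bᵢⱼ.
Initial tableau (one row per fragment):
  row 1: b11 a2 b13 b14 b15 b16 b17 a8
  row 2: b21 a2 b23 b24 b25 b26 a7 b28
  row 3: a1 b32 a3 a4 b35 a6 b37 b38
  row 4: a1 a2 b43 a4 a5 b46 a7 b48
Rows 3 and 4 agree on A; apply A→F and equate their F entries.
Rows 3 and 4 agree on D; apply D→CF and equate their CF entries.
Rows 3 and 4 agree on F; apply F→E and equate their E entries.
Rows 3 and 4 agree on C; apply C→H and equate their H entries.
Rows 3 and 4 agree on H; apply H→B and equate their B entries.
No row becomes fully distinguished — the join is lossy.

No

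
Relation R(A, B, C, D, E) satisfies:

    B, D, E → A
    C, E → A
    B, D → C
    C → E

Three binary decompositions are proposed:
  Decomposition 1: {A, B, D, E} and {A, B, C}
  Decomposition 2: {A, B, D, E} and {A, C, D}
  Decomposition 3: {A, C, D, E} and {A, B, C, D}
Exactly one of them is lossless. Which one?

Decomposition 3

Decomposition 1: common = {A, B}, closure = {A, B} → lossy.
Decomposition 2: common = {A, D}, closure = {A, D} → lossy.
Decomposition 3: common = {A, C, D}, closure = {A, C, D, E} → lossless.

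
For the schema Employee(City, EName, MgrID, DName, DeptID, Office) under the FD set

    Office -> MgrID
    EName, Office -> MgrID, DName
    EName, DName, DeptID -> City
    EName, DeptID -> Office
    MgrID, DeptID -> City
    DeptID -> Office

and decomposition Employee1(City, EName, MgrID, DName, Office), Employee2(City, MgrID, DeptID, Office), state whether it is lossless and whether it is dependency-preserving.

lossy but dependency-preserving

Lossless test: (City, MgrID, Office)⁺ = {City, MgrID, Office}, which is a superkey of neither fragment — lossy.
Dependency preservation: EName, DName, DeptID → City; EName, DeptID → Office are not contained in any single fragment, but the restricted closure of each left-hand side across the fragments still reaches the right-hand side; the remaining FDs each lie inside some fragment. All dependencies are preserved.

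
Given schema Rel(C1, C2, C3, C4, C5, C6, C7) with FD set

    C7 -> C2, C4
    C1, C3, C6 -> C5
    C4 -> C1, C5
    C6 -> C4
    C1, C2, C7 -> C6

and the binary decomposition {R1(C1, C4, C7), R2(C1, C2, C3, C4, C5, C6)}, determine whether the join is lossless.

No

Common attributes: R1 ∩ R2 = {C1, C4}.
Closure of {C1, C4}: C4 → C1, C5 applies, adding C5. So (C1, C4)⁺ = {C1, C4, C5}.
The closure contains neither all of R1 = {C1, C4, C7} nor all of R2 = {C1, C2, C3, C4, C5, C6}, so the common attributes are not a superkey of either fragment. The join is lossy.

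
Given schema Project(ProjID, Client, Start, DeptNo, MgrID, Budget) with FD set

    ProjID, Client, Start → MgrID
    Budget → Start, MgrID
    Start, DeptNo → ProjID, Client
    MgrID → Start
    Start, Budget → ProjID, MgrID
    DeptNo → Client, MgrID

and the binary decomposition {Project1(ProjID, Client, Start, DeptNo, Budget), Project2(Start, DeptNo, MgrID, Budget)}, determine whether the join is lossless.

Common attributes: Project1 ∩ Project2 = {Start, DeptNo, Budget}.
Closure of {Start, DeptNo, Budget}: Budget → Start, MgrID applies, adding MgrID; Start, DeptNo → ProjID, Client applies, adding ProjID, Client. So (Start, DeptNo, Budget)⁺ = {ProjID, Client, Start, DeptNo, MgrID, Budget}.
This closure contains every attribute of Project1, so Project1 ∩ Project2 → Project1. The join is lossless.

Yes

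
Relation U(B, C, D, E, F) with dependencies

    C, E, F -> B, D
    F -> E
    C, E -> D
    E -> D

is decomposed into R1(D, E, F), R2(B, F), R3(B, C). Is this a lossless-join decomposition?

No

Chase test. Columns are B, C, D, E, F; row i has aⱼ where attribute j ∈ Ri, else bᵢⱼ.
Initial tableau (one row per fragment):
  row 1: b11 b12 a3 a4 a5
  row 2: a1 b22 b23 b24 a5
  row 3: a1 a2 b33 b34 b35
Rows 1 and 2 agree on F; apply F→E and equate their E entries.
Rows 1 and 2 agree on E; apply E→D and equate their D entries.
No row becomes fully distinguished — the join is lossy.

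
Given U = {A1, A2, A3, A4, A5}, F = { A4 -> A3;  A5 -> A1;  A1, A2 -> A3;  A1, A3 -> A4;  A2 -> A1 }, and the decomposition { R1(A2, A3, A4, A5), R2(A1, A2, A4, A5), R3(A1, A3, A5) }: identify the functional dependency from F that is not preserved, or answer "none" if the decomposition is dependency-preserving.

Check A1, A3 → A4: no single fragment contains all of {A1, A3, A4}, and the restricted closure of {A1, A3} across the fragments never reaches {A4}.
A4 → A3 is preserved.
A5 → A1 is preserved.
A1, A2 → A3 is preserved.
A2 → A1 is preserved.

A1, A3 -> A4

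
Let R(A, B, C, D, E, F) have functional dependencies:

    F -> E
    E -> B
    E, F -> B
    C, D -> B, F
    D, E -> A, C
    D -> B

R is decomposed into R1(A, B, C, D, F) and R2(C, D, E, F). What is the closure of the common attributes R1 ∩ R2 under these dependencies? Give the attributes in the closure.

A, B, C, D, E, F

R1 ∩ R2 = {C, D, F}.
F → E applies, adding E
E → B applies, adding B
D, E → A, C applies, adding A
Closure: {A, B, C, D, E, F}.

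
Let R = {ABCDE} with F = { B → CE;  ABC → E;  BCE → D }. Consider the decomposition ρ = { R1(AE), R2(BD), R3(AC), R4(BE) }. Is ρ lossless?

No

Chase test. Columns are ABCDE; row i has aⱼ where attribute j ∈ Ri, else bᵢⱼ.
Initial tableau (one row per fragment):
  row 1: a1 b12 b13 b14 a5
  row 2: b21 a2 b23 a4 b25
  row 3: a1 b32 a3 b34 b35
  row 4: b41 a2 b43 b44 a5
Rows 2 and 4 agree on B; apply B→CE and equate their CE entries.
Rows 2 and 4 agree on BCE; apply BCE→D and equate their D entries.
No row becomes fully distinguished — the join is lossy.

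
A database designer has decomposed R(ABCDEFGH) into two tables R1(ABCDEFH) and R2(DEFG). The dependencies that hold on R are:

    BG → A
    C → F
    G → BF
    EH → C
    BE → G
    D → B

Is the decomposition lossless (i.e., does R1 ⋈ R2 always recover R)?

Common attributes: R1 ∩ R2 = {DEF}.
Closure of {DEF}: D → B applies, adding B; BE → G applies, adding G; BG → A applies, adding A. So (DEF)⁺ = {ABDEFG}.
This closure contains every attribute of R2, so R1 ∩ R2 → R2. The join is lossless.

Yes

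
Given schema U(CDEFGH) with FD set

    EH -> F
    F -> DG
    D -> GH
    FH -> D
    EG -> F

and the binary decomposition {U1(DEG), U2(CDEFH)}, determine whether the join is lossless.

Yes

Common attributes: U1 ∩ U2 = {DE}.
Closure of {DE}: D → GH applies, adding GH; EG → F applies, adding F. So (DE)⁺ = {DEFGH}.
This closure contains every attribute of U1, so U1 ∩ U2 → U1. The join is lossless.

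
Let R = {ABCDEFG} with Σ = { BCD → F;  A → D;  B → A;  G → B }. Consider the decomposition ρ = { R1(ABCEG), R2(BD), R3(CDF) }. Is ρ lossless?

Chase test. Columns are ABCDEFG; row i has aⱼ where attribute j ∈ Ri, else bᵢⱼ.
Initial tableau (one row per fragment):
  row 1: a1 a2 a3 b14 a5 b16 a7
  row 2: b21 a2 b23 a4 b25 b26 b27
  row 3: b31 b32 a3 a4 b35 a6 b37
Rows 1 and 2 agree on B; apply B→A and equate their A entries.
Rows 1 and 2 agree on A; apply A→D and equate their D entries.
No row becomes fully distinguished — the join is lossy.

No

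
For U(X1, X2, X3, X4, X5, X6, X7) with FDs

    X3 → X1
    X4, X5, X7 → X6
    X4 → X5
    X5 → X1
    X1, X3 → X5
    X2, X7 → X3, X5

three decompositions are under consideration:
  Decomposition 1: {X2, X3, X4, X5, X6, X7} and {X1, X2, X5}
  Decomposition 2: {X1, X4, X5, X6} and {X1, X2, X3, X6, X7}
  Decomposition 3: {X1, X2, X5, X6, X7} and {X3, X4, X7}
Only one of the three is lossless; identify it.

Decomposition 1

Decomposition 1: common = {X2, X5}, closure = {X1, X2, X5} → lossless.
Decomposition 2: common = {X1, X6}, closure = {X1, X6} → lossy.
Decomposition 3: common = {X7}, closure = {X7} → lossy.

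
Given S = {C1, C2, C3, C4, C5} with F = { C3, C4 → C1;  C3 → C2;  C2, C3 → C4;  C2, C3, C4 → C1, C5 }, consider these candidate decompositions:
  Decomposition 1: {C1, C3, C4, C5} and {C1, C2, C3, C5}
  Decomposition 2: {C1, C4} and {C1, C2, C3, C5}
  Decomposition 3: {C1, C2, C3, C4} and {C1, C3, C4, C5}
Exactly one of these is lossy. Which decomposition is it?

Decomposition 1: common = {C1, C3, C5}, closure = {C1, C2, C3, C4, C5} → lossless.
Decomposition 2: common = {C1}, closure = {C1} → lossy.
Decomposition 3: common = {C1, C3, C4}, closure = {C1, C2, C3, C4, C5} → lossless.

Decomposition 2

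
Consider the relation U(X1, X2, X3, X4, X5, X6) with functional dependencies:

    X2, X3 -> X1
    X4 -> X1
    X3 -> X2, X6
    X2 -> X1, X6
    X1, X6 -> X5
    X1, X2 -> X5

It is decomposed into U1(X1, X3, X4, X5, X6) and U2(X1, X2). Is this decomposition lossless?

Common attributes: U1 ∩ U2 = {X1}.
No dependency enlarges {X1}, so (X1)⁺ = {X1}.
The closure contains neither all of U1 = {X1, X3, X4, X5, X6} nor all of U2 = {X1, X2}, so the common attributes are not a superkey of either fragment. The join is lossy.

No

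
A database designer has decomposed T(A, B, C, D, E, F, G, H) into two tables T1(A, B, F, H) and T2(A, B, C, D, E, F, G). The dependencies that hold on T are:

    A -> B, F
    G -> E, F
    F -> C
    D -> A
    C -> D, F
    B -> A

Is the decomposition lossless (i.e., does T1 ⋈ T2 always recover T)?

Common attributes: T1 ∩ T2 = {A, B, F}.
Closure of {A, B, F}: F → C applies, adding C; C → D, F applies, adding D. So (A, B, F)⁺ = {A, B, C, D, F}.
The closure contains neither all of T1 = {A, B, F, H} nor all of T2 = {A, B, C, D, E, F, G}, so the common attributes are not a superkey of either fragment. The join is lossy.

No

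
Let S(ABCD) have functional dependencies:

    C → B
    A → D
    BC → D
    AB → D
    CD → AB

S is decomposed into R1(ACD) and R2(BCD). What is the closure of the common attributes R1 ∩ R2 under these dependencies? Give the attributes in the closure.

R1 ∩ R2 = {CD}.
C → B applies, adding B
CD → AB applies, adding A
Closure: {ABCD}.

ABCD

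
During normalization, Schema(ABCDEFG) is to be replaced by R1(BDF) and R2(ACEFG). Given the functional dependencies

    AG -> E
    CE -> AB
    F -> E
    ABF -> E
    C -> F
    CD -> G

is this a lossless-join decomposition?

No

Common attributes: R1 ∩ R2 = {F}.
Closure of {F}: F → E applies, adding E. So (F)⁺ = {EF}.
The closure contains neither all of R1 = {BDF} nor all of R2 = {ACEFG}, so the common attributes are not a superkey of either fragment. The join is lossy.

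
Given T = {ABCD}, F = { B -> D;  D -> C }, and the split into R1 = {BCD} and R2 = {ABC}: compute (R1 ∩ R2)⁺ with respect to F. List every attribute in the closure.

R1 ∩ R2 = {BC}.
B → D applies, adding D
Closure: {BCD}.

BCD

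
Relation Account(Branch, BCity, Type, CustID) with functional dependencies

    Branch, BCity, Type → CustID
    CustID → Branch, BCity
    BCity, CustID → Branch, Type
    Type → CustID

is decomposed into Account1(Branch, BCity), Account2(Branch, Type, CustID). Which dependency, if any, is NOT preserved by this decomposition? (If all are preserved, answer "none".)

CustID → Branch, BCity

Check CustID → Branch, BCity: no single fragment contains all of {Branch, BCity, CustID}, and the restricted closure of {CustID} across the fragments never reaches {Branch, BCity}.
Branch, BCity, Type → CustID is preserved.
BCity, CustID → Branch, Type is preserved.
Type → CustID is preserved.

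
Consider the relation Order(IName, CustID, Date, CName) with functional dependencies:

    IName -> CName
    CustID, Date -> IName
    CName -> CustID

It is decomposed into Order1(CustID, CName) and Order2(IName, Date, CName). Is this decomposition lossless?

Common attributes: Order1 ∩ Order2 = {CName}.
Closure of {CName}: CName → CustID applies, adding CustID. So (CName)⁺ = {CustID, CName}.
This closure contains every attribute of Order1, so Order1 ∩ Order2 → Order1. The join is lossless.

Yes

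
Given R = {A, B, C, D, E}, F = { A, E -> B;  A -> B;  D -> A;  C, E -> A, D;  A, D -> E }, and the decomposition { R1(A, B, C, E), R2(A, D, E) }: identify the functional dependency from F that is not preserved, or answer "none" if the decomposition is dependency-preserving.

C, E -> A, D

Check C, E → A, D: no single fragment contains all of {A, C, D, E}, and the restricted closure of {C, E} across the fragments never reaches {A, D}.
A, E → B is preserved.
A → B is preserved.
D → A is preserved.
A, D → E is preserved.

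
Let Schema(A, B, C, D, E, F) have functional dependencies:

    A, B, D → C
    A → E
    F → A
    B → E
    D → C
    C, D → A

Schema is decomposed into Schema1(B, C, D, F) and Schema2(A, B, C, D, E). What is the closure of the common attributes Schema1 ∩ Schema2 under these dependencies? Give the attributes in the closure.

A, B, C, D, E

Schema1 ∩ Schema2 = {B, C, D}.
B → E applies, adding E
C, D → A applies, adding A
Closure: {A, B, C, D, E}.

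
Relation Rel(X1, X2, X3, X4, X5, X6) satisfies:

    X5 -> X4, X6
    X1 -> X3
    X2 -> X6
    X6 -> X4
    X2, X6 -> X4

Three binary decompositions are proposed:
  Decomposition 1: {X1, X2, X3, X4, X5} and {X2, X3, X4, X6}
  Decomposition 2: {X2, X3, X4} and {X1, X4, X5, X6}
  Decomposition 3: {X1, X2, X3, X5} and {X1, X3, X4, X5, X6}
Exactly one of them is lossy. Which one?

Decomposition 1: common = {X2, X3, X4}, closure = {X2, X3, X4, X6} → lossless.
Decomposition 2: common = {X4}, closure = {X4} → lossy.
Decomposition 3: common = {X1, X3, X5}, closure = {X1, X3, X4, X5, X6} → lossless.

Decomposition 2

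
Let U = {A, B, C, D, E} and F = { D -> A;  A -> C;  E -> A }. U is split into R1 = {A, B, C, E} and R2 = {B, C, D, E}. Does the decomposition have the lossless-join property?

Yes

Common attributes: R1 ∩ R2 = {B, C, E}.
Closure of {B, C, E}: E → A applies, adding A. So (B, C, E)⁺ = {A, B, C, E}.
This closure contains every attribute of R1, so R1 ∩ R2 → R1. The join is lossless.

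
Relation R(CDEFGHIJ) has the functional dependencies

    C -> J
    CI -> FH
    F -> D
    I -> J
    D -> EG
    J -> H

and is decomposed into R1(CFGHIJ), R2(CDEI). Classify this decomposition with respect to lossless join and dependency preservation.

Lossless test: (CI)⁺ = {CDEFGHIJ}, which contains all of one fragment — lossless.
Dependency preservation: the restricted closure of {F} across the fragments never reaches {D}, so F → D cannot be enforced without a join — not preserved.

lossless but not dependency-preserving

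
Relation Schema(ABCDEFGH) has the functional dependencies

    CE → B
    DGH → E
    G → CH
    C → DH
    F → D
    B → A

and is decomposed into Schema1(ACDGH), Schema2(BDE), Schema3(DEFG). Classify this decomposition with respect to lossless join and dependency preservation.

lossy and not dependency-preserving

Lossless test (chase): Rows 1 and 3 agree on G; apply G→CH and equate their CH entries. Rows 1 and 3 agree on DGH; apply DGH→E and equate their E entries. Rows 1 and 3 agree on CE; apply CE→B and equate their B entries. Rows 1 and 3 agree on B; apply B→A and equate their A entries. No row becomes fully distinguished — the join is lossy.
Dependency preservation: the restricted closure of {CE} across the fragments never reaches {B}, so CE → B cannot be enforced without a join — not preserved.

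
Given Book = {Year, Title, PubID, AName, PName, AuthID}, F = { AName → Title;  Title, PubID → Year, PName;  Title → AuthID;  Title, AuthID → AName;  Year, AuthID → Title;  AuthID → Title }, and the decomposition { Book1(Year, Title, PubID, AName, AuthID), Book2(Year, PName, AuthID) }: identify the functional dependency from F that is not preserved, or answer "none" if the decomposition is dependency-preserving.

Check Title, PubID → Year, PName: no single fragment contains all of {Year, Title, PubID, PName}, and the restricted closure of {Title, PubID} across the fragments never reaches {Year, PName}.
AName → Title is preserved.
Title → AuthID is preserved.
Title, AuthID → AName is preserved.
Year, AuthID → Title is preserved.
AuthID → Title is preserved.

Title, PubID → Year, PName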